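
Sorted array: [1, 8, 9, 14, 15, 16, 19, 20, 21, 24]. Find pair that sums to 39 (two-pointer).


Two pointers: lo=0, hi=9
Found pair: (15, 24) summing to 39


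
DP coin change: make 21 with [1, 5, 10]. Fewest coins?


dp[0]=0; dp[i]=1+min(dp[i-c] for c in coins)
...dp[16]=3, dp[17]=4, dp[18]=5, dp[19]=6, dp[20]=2, dp[21]=3
Minimum coins for 21 = 3


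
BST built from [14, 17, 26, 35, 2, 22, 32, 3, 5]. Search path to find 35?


BST root = 14
Search for 35: compare at each node
Path: [14, 17, 26, 35]


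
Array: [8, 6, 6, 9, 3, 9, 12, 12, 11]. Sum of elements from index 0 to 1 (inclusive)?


Prefix sums: [0, 8, 14, 20, 29, 32, 41, 53, 65, 76]
Sum[0..1] = prefix[2] - prefix[0] = 14 - 0 = 14


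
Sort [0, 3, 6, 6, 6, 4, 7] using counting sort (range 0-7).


Count array: [1, 0, 0, 1, 1, 0, 3, 1]
Reconstruct: [0, 3, 4, 6, 6, 6, 7]


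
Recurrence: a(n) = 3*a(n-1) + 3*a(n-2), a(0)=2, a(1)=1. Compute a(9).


Build bottom-up:
...a(7)=6345, a(8)=24057, a(9)=3*24057+3*6345=91206


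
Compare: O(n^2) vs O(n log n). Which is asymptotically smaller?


linearithmic grows slower than quadratic
O(n log n) is asymptotically smaller; O(n^2) grows faster


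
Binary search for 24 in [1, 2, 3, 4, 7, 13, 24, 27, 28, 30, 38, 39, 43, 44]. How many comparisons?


Search for 24:
[0,13] mid=6 arr[6]=24
Total: 1 comparisons


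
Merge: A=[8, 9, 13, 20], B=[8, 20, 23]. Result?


Compare heads, take smaller each step.
Merged: [8, 8, 9, 13, 20, 20, 23]


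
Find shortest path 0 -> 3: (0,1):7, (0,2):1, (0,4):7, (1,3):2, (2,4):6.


Dijkstra from 0:
Distances: {0: 0, 1: 7, 2: 1, 3: 9, 4: 7}
Shortest distance to 3 = 9, path = [0, 1, 3]


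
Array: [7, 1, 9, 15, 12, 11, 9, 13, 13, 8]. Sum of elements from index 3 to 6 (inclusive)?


Prefix sums: [0, 7, 8, 17, 32, 44, 55, 64, 77, 90, 98]
Sum[3..6] = prefix[7] - prefix[3] = 64 - 17 = 47


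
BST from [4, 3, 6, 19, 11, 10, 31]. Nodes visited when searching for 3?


BST root = 4
Search for 3: compare at each node
Path: [4, 3]


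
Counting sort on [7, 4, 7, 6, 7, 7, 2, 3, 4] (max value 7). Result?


Count array: [0, 0, 1, 1, 2, 0, 1, 4]
Reconstruct: [2, 3, 4, 4, 6, 7, 7, 7, 7]


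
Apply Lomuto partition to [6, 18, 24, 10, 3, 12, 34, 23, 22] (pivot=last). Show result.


Elements <= 22 go left of pivot.
Result: [6, 18, 10, 3, 12, 22, 34, 23, 24], pivot at index 5


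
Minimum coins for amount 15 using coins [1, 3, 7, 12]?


dp[0]=0; dp[i]=1+min(dp[i-c] for c in coins)
...dp[10]=2, dp[11]=3, dp[12]=1, dp[13]=2, dp[14]=2, dp[15]=2
Minimum coins for 15 = 2


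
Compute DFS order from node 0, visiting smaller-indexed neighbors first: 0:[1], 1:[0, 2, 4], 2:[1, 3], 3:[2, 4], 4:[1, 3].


DFS stack-based: start with [0]
Visit order: [0, 1, 2, 3, 4]


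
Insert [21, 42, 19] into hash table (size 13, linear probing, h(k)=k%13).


Insertions: 21->slot 8; 42->slot 3; 19->slot 6
Table: [None, None, None, 42, None, None, 19, None, 21, None, None, None, None]


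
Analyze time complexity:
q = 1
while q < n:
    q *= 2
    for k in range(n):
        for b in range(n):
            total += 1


Per nesting level: O(log n) * O(n) * O(n) = O(n^2 log n)
Complexity: O(n^2 log n)


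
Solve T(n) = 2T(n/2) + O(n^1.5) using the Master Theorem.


a=2, b=2, c=1.5. log_2(2)=1 < c=1.5. Case 3: O(n^c) = O(n^1.500)
Complexity: O(n^1.500)


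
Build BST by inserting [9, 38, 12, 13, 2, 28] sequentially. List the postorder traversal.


Root = 9; build tree by BST insertion.
Postorder traversal: [2, 28, 13, 12, 38, 9]


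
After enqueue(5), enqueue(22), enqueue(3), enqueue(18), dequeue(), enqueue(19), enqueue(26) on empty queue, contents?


enqueue(5) -> [5]
enqueue(22) -> [5, 22]
enqueue(3) -> [5, 22, 3]
enqueue(18) -> [5, 22, 3, 18]
dequeue() returns 5 -> [22, 3, 18]
enqueue(19) -> [22, 3, 18, 19]
enqueue(26) -> [22, 3, 18, 19, 26]
Final queue (front to back): [22, 3, 18, 19, 26]


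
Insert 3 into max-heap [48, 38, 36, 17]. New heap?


Append 3: [48, 38, 36, 17, 3]
Bubble up: no swaps needed
Result: [48, 38, 36, 17, 3]


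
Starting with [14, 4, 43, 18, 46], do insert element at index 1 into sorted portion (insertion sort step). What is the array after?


After one pass: [4, 14, 43, 18, 46]


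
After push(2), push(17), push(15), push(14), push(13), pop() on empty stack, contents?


push(2) -> [2]
push(17) -> [2, 17]
push(15) -> [2, 17, 15]
push(14) -> [2, 17, 15, 14]
push(13) -> [2, 17, 15, 14, 13]
pop() returns 13 -> [2, 17, 15, 14]
Final stack (bottom to top): [2, 17, 15, 14]


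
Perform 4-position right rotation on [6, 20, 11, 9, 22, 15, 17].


Right rotate by 4: [9, 22, 15, 17, 6, 20, 11]


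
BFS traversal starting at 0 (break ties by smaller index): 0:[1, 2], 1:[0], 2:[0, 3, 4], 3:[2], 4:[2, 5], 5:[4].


BFS queue: start with [0]
Visit order: [0, 1, 2, 3, 4, 5]


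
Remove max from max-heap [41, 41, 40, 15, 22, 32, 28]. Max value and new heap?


Max = 41
Replace root with last, heapify down
Resulting heap: [41, 28, 40, 15, 22, 32]


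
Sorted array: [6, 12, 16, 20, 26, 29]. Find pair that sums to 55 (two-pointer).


Two pointers: lo=0, hi=5
Found pair: (26, 29) summing to 55


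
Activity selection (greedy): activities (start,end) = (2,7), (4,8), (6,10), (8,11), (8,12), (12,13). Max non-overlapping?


Greedy: pick earliest-ending, then skip overlaps.
Selected (3 activities): [(2, 7), (8, 11), (12, 13)]


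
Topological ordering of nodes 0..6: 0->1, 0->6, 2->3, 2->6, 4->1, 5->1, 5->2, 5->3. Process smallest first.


Kahn's algorithm, process smallest node first
Order: [0, 4, 5, 1, 2, 3, 6]


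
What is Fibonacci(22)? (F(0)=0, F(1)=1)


F(n)=F(n-1)+F(n-2)
...F(20)=6765, F(21)=10946, F(22)=17711


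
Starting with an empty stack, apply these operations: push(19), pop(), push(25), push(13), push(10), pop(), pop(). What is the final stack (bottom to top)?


push(19) -> [19]
pop() returns 19 -> []
push(25) -> [25]
push(13) -> [25, 13]
push(10) -> [25, 13, 10]
pop() returns 10 -> [25, 13]
pop() returns 13 -> [25]
Final stack (bottom to top): [25]


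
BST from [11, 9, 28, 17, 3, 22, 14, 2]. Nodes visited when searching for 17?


BST root = 11
Search for 17: compare at each node
Path: [11, 28, 17]


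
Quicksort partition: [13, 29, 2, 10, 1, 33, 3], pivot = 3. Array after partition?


Elements <= 3 go left of pivot.
Result: [2, 1, 3, 10, 29, 33, 13], pivot at index 2


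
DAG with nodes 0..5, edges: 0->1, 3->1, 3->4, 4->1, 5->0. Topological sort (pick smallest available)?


Kahn's algorithm, process smallest node first
Order: [2, 3, 4, 5, 0, 1]


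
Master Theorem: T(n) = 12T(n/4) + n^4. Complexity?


a=12, b=4, c=4. log_4(12)=1.792 < c=4. Case 3: O(n^c) = O(n^4)
Complexity: O(n^4)


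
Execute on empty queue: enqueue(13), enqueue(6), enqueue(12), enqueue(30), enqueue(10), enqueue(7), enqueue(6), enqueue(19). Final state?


enqueue(13) -> [13]
enqueue(6) -> [13, 6]
enqueue(12) -> [13, 6, 12]
enqueue(30) -> [13, 6, 12, 30]
enqueue(10) -> [13, 6, 12, 30, 10]
enqueue(7) -> [13, 6, 12, 30, 10, 7]
enqueue(6) -> [13, 6, 12, 30, 10, 7, 6]
enqueue(19) -> [13, 6, 12, 30, 10, 7, 6, 19]
Final queue (front to back): [13, 6, 12, 30, 10, 7, 6, 19]


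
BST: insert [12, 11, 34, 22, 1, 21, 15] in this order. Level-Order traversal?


Root = 12; build tree by BST insertion.
Level-Order traversal: [12, 11, 34, 1, 22, 21, 15]


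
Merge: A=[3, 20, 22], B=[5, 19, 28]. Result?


Compare heads, take smaller each step.
Merged: [3, 5, 19, 20, 22, 28]


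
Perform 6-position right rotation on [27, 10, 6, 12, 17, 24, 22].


Right rotate by 6: [10, 6, 12, 17, 24, 22, 27]


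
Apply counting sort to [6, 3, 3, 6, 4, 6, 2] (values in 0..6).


Count array: [0, 0, 1, 2, 1, 0, 3]
Reconstruct: [2, 3, 3, 4, 6, 6, 6]


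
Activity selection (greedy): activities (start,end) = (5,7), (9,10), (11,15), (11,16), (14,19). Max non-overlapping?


Greedy: pick earliest-ending, then skip overlaps.
Selected (3 activities): [(5, 7), (9, 10), (11, 15)]


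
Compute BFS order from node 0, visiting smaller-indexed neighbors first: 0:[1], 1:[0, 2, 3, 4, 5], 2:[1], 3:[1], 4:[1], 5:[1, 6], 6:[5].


BFS queue: start with [0]
Visit order: [0, 1, 2, 3, 4, 5, 6]


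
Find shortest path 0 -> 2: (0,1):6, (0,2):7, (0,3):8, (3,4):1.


Dijkstra from 0:
Distances: {0: 0, 1: 6, 2: 7, 3: 8, 4: 9}
Shortest distance to 2 = 7, path = [0, 2]


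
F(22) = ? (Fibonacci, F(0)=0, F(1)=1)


F(n)=F(n-1)+F(n-2)
...F(20)=6765, F(21)=10946, F(22)=17711


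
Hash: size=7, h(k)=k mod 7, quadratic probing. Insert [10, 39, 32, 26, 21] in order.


Insertions: 10->slot 3; 39->slot 4; 32->slot 5; 26->slot 6; 21->slot 0
Table: [21, None, None, 10, 39, 32, 26]


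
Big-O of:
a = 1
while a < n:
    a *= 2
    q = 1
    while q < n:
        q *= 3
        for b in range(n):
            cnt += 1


Per nesting level: O(log n) * O(log n) * O(n) = O(n (log n)^2)
Complexity: O(n (log n)^2)


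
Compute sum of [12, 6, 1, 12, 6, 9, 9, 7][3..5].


Prefix sums: [0, 12, 18, 19, 31, 37, 46, 55, 62]
Sum[3..5] = prefix[6] - prefix[3] = 46 - 19 = 27


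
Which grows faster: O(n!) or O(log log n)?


double-logarithmic grows slower than factorial
O(log log n) is asymptotically smaller; O(n!) grows faster


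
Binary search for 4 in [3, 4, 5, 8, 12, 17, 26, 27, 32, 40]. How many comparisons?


Search for 4:
[0,9] mid=4 arr[4]=12
[0,3] mid=1 arr[1]=4
Total: 2 comparisons


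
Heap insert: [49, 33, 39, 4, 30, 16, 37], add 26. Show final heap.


Append 26: [49, 33, 39, 4, 30, 16, 37, 26]
Bubble up: swap idx 7(26) with idx 3(4)
Result: [49, 33, 39, 26, 30, 16, 37, 4]


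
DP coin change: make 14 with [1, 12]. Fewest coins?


dp[0]=0; dp[i]=1+min(dp[i-c] for c in coins)
...dp[9]=9, dp[10]=10, dp[11]=11, dp[12]=1, dp[13]=2, dp[14]=3
Minimum coins for 14 = 3


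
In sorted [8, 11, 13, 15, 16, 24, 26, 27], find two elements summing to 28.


Two pointers: lo=0, hi=7
Found pair: (13, 15) summing to 28


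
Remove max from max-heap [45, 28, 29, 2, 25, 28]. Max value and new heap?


Max = 45
Replace root with last, heapify down
Resulting heap: [29, 28, 28, 2, 25]


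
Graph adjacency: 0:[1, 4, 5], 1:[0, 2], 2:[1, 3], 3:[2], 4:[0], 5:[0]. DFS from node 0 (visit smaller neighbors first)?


DFS stack-based: start with [0]
Visit order: [0, 1, 2, 3, 4, 5]


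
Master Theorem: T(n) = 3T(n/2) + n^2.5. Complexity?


a=3, b=2, c=2.5. log_2(3)=1.585 < c=2.5. Case 3: O(n^c) = O(n^2.500)
Complexity: O(n^2.500)


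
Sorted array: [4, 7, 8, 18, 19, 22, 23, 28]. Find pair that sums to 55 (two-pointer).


Two pointers: lo=0, hi=7
No pair sums to 55


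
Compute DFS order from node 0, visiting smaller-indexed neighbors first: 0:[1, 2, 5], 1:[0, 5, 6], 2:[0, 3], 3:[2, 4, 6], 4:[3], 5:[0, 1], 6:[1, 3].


DFS stack-based: start with [0]
Visit order: [0, 1, 5, 6, 3, 2, 4]


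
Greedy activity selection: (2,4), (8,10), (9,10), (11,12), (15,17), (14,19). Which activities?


Greedy: pick earliest-ending, then skip overlaps.
Selected (4 activities): [(2, 4), (8, 10), (11, 12), (15, 17)]


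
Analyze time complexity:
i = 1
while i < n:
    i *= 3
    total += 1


Per nesting level: O(log n) = O(log n)
Complexity: O(log n)


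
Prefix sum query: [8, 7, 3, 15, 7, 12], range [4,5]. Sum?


Prefix sums: [0, 8, 15, 18, 33, 40, 52]
Sum[4..5] = prefix[6] - prefix[4] = 52 - 33 = 19


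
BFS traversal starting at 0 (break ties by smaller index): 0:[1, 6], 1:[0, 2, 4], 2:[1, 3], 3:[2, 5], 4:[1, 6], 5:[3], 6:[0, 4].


BFS queue: start with [0]
Visit order: [0, 1, 6, 2, 4, 3, 5]


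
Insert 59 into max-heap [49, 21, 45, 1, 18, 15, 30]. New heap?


Append 59: [49, 21, 45, 1, 18, 15, 30, 59]
Bubble up: swap idx 7(59) with idx 3(1); swap idx 3(59) with idx 1(21); swap idx 1(59) with idx 0(49)
Result: [59, 49, 45, 21, 18, 15, 30, 1]


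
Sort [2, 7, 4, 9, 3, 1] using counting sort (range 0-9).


Count array: [0, 1, 1, 1, 1, 0, 0, 1, 0, 1]
Reconstruct: [1, 2, 3, 4, 7, 9]


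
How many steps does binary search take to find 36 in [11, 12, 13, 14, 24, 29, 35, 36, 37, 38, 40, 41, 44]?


Search for 36:
[0,12] mid=6 arr[6]=35
[7,12] mid=9 arr[9]=38
[7,8] mid=7 arr[7]=36
Total: 3 comparisons


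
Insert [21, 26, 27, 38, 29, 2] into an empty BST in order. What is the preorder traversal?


Root = 21; build tree by BST insertion.
Preorder traversal: [21, 2, 26, 27, 38, 29]


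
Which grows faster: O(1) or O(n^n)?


constant grows slower than n^n
O(1) is asymptotically smaller; O(n^n) grows faster


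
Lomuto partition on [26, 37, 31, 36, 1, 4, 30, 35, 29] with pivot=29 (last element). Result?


Elements <= 29 go left of pivot.
Result: [26, 1, 4, 29, 37, 31, 30, 35, 36], pivot at index 3


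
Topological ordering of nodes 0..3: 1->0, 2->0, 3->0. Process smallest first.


Kahn's algorithm, process smallest node first
Order: [1, 2, 3, 0]


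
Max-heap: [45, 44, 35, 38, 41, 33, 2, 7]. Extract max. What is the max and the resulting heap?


Max = 45
Replace root with last, heapify down
Resulting heap: [44, 41, 35, 38, 7, 33, 2]


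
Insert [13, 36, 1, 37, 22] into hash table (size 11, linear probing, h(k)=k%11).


Insertions: 13->slot 2; 36->slot 3; 1->slot 1; 37->slot 4; 22->slot 0
Table: [22, 1, 13, 36, 37, None, None, None, None, None, None]


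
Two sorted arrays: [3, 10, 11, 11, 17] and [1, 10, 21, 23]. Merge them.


Compare heads, take smaller each step.
Merged: [1, 3, 10, 10, 11, 11, 17, 21, 23]


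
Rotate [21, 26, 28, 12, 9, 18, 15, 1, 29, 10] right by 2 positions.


Right rotate by 2: [29, 10, 21, 26, 28, 12, 9, 18, 15, 1]


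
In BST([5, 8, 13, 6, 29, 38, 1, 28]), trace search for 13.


BST root = 5
Search for 13: compare at each node
Path: [5, 8, 13]


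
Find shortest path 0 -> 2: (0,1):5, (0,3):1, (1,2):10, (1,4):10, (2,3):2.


Dijkstra from 0:
Distances: {0: 0, 1: 5, 2: 3, 3: 1, 4: 15}
Shortest distance to 2 = 3, path = [0, 3, 2]


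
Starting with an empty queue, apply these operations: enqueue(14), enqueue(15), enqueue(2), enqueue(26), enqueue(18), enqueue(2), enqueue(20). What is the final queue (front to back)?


enqueue(14) -> [14]
enqueue(15) -> [14, 15]
enqueue(2) -> [14, 15, 2]
enqueue(26) -> [14, 15, 2, 26]
enqueue(18) -> [14, 15, 2, 26, 18]
enqueue(2) -> [14, 15, 2, 26, 18, 2]
enqueue(20) -> [14, 15, 2, 26, 18, 2, 20]
Final queue (front to back): [14, 15, 2, 26, 18, 2, 20]


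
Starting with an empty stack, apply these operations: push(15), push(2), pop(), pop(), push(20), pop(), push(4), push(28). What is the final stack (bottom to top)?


push(15) -> [15]
push(2) -> [15, 2]
pop() returns 2 -> [15]
pop() returns 15 -> []
push(20) -> [20]
pop() returns 20 -> []
push(4) -> [4]
push(28) -> [4, 28]
Final stack (bottom to top): [4, 28]


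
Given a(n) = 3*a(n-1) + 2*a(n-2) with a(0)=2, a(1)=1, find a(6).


Build bottom-up:
...a(4)=83, a(5)=295, a(6)=3*295+2*83=1051


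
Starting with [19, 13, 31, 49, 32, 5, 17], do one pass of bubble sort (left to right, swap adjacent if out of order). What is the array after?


After one pass: [13, 19, 31, 32, 5, 17, 49]


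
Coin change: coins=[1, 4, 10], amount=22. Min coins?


dp[0]=0; dp[i]=1+min(dp[i-c] for c in coins)
...dp[17]=5, dp[18]=3, dp[19]=4, dp[20]=2, dp[21]=3, dp[22]=4
Minimum coins for 22 = 4


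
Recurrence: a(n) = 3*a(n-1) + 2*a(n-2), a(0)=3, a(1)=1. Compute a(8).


Build bottom-up:
...a(6)=1329, a(7)=4733, a(8)=3*4733+2*1329=16857


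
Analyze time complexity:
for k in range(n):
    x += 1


Per nesting level: O(n) = O(n)
Complexity: O(n)


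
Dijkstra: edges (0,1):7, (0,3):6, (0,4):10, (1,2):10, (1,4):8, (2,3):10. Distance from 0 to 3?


Dijkstra from 0:
Distances: {0: 0, 1: 7, 2: 16, 3: 6, 4: 10}
Shortest distance to 3 = 6, path = [0, 3]


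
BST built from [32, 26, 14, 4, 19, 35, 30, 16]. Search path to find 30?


BST root = 32
Search for 30: compare at each node
Path: [32, 26, 30]


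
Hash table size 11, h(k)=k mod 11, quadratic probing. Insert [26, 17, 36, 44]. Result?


Insertions: 26->slot 4; 17->slot 6; 36->slot 3; 44->slot 0
Table: [44, None, None, 36, 26, None, 17, None, None, None, None]


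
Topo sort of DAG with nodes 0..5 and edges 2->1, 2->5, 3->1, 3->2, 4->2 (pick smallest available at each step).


Kahn's algorithm, process smallest node first
Order: [0, 3, 4, 2, 1, 5]


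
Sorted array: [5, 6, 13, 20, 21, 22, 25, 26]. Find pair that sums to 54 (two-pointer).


Two pointers: lo=0, hi=7
No pair sums to 54


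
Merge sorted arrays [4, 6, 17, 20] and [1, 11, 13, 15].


Compare heads, take smaller each step.
Merged: [1, 4, 6, 11, 13, 15, 17, 20]


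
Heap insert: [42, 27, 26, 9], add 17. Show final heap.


Append 17: [42, 27, 26, 9, 17]
Bubble up: no swaps needed
Result: [42, 27, 26, 9, 17]


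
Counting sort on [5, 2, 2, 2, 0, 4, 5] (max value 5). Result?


Count array: [1, 0, 3, 0, 1, 2]
Reconstruct: [0, 2, 2, 2, 4, 5, 5]


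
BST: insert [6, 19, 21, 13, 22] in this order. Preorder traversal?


Root = 6; build tree by BST insertion.
Preorder traversal: [6, 19, 13, 21, 22]


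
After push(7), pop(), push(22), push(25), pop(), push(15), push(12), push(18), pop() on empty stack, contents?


push(7) -> [7]
pop() returns 7 -> []
push(22) -> [22]
push(25) -> [22, 25]
pop() returns 25 -> [22]
push(15) -> [22, 15]
push(12) -> [22, 15, 12]
push(18) -> [22, 15, 12, 18]
pop() returns 18 -> [22, 15, 12]
Final stack (bottom to top): [22, 15, 12]


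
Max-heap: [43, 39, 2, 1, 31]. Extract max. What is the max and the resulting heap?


Max = 43
Replace root with last, heapify down
Resulting heap: [39, 31, 2, 1]


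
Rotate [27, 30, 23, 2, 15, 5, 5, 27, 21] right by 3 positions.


Right rotate by 3: [5, 27, 21, 27, 30, 23, 2, 15, 5]


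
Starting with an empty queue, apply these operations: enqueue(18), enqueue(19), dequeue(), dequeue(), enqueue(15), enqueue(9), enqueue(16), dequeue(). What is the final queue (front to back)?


enqueue(18) -> [18]
enqueue(19) -> [18, 19]
dequeue() returns 18 -> [19]
dequeue() returns 19 -> []
enqueue(15) -> [15]
enqueue(9) -> [15, 9]
enqueue(16) -> [15, 9, 16]
dequeue() returns 15 -> [9, 16]
Final queue (front to back): [9, 16]


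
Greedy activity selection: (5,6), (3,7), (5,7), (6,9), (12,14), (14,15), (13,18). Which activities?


Greedy: pick earliest-ending, then skip overlaps.
Selected (4 activities): [(5, 6), (6, 9), (12, 14), (14, 15)]


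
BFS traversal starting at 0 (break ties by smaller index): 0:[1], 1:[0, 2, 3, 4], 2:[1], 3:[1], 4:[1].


BFS queue: start with [0]
Visit order: [0, 1, 2, 3, 4]


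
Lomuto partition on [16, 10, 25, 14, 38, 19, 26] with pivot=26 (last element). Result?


Elements <= 26 go left of pivot.
Result: [16, 10, 25, 14, 19, 26, 38], pivot at index 5


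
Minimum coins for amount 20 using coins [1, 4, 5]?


dp[0]=0; dp[i]=1+min(dp[i-c] for c in coins)
...dp[15]=3, dp[16]=4, dp[17]=4, dp[18]=4, dp[19]=4, dp[20]=4
Minimum coins for 20 = 4


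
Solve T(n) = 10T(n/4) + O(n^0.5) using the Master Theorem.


a=10, b=4, c=0.5. log_4(10)=1.661 > c=0.5. Case 1: O(n^log_b(a)) = O(n^1.661)
Complexity: O(n^1.661)


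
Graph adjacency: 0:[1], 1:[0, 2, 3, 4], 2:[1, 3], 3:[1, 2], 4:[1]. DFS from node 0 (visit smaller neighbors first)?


DFS stack-based: start with [0]
Visit order: [0, 1, 2, 3, 4]


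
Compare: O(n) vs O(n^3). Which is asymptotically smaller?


linear grows slower than cubic
O(n) is asymptotically smaller; O(n^3) grows faster


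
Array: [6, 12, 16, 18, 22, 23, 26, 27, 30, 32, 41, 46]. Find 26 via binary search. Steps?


Search for 26:
[0,11] mid=5 arr[5]=23
[6,11] mid=8 arr[8]=30
[6,7] mid=6 arr[6]=26
Total: 3 comparisons


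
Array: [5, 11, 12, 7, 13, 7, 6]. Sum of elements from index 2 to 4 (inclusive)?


Prefix sums: [0, 5, 16, 28, 35, 48, 55, 61]
Sum[2..4] = prefix[5] - prefix[2] = 48 - 16 = 32


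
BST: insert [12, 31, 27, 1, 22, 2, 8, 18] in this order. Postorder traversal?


Root = 12; build tree by BST insertion.
Postorder traversal: [8, 2, 1, 18, 22, 27, 31, 12]


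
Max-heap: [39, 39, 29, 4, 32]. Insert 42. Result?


Append 42: [39, 39, 29, 4, 32, 42]
Bubble up: swap idx 5(42) with idx 2(29); swap idx 2(42) with idx 0(39)
Result: [42, 39, 39, 4, 32, 29]


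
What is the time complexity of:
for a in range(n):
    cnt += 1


Per nesting level: O(n) = O(n)
Complexity: O(n)


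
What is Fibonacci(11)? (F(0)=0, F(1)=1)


F(n)=F(n-1)+F(n-2)
...F(9)=34, F(10)=55, F(11)=89


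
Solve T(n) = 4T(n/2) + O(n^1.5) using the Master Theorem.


a=4, b=2, c=1.5. log_2(4)=2 > c=1.5. Case 1: O(n^log_b(a)) = O(n^2)
Complexity: O(n^2)


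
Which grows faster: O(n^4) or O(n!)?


quartic grows slower than factorial
O(n^4) is asymptotically smaller; O(n!) grows faster


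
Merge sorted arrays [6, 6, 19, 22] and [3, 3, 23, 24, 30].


Compare heads, take smaller each step.
Merged: [3, 3, 6, 6, 19, 22, 23, 24, 30]


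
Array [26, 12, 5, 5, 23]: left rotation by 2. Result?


Left rotate by 2: [5, 5, 23, 26, 12]


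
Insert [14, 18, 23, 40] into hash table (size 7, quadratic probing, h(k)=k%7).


Insertions: 14->slot 0; 18->slot 4; 23->slot 2; 40->slot 5
Table: [14, None, 23, None, 18, 40, None]


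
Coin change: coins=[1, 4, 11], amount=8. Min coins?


dp[0]=0; dp[i]=1+min(dp[i-c] for c in coins)
...dp[3]=3, dp[4]=1, dp[5]=2, dp[6]=3, dp[7]=4, dp[8]=2
Minimum coins for 8 = 2


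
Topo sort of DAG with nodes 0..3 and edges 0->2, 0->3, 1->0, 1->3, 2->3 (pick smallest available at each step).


Kahn's algorithm, process smallest node first
Order: [1, 0, 2, 3]


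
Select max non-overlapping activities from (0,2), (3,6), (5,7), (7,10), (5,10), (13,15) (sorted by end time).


Greedy: pick earliest-ending, then skip overlaps.
Selected (4 activities): [(0, 2), (3, 6), (7, 10), (13, 15)]


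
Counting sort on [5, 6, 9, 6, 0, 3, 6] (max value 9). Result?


Count array: [1, 0, 0, 1, 0, 1, 3, 0, 0, 1]
Reconstruct: [0, 3, 5, 6, 6, 6, 9]


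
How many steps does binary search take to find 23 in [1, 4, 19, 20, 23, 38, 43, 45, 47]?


Search for 23:
[0,8] mid=4 arr[4]=23
Total: 1 comparisons


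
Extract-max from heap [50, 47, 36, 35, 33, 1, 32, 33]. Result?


Max = 50
Replace root with last, heapify down
Resulting heap: [47, 35, 36, 33, 33, 1, 32]


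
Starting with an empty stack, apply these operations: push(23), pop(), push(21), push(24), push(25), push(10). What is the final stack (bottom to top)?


push(23) -> [23]
pop() returns 23 -> []
push(21) -> [21]
push(24) -> [21, 24]
push(25) -> [21, 24, 25]
push(10) -> [21, 24, 25, 10]
Final stack (bottom to top): [21, 24, 25, 10]


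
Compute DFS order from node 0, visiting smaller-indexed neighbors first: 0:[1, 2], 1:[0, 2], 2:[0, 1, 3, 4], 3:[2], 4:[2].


DFS stack-based: start with [0]
Visit order: [0, 1, 2, 3, 4]


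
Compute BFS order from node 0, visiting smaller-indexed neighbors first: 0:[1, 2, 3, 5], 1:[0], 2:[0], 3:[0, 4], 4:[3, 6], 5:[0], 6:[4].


BFS queue: start with [0]
Visit order: [0, 1, 2, 3, 5, 4, 6]


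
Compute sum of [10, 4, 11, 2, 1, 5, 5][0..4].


Prefix sums: [0, 10, 14, 25, 27, 28, 33, 38]
Sum[0..4] = prefix[5] - prefix[0] = 28 - 0 = 28


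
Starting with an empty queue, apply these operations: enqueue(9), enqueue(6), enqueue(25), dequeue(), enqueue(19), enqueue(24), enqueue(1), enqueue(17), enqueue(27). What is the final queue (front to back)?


enqueue(9) -> [9]
enqueue(6) -> [9, 6]
enqueue(25) -> [9, 6, 25]
dequeue() returns 9 -> [6, 25]
enqueue(19) -> [6, 25, 19]
enqueue(24) -> [6, 25, 19, 24]
enqueue(1) -> [6, 25, 19, 24, 1]
enqueue(17) -> [6, 25, 19, 24, 1, 17]
enqueue(27) -> [6, 25, 19, 24, 1, 17, 27]
Final queue (front to back): [6, 25, 19, 24, 1, 17, 27]


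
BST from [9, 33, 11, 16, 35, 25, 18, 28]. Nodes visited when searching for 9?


BST root = 9
Search for 9: compare at each node
Path: [9]


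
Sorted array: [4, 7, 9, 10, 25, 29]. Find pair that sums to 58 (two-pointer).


Two pointers: lo=0, hi=5
No pair sums to 58


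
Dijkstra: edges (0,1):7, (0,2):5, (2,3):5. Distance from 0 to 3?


Dijkstra from 0:
Distances: {0: 0, 1: 7, 2: 5, 3: 10}
Shortest distance to 3 = 10, path = [0, 2, 3]


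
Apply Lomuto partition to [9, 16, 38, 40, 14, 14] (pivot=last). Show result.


Elements <= 14 go left of pivot.
Result: [9, 14, 14, 40, 16, 38], pivot at index 2


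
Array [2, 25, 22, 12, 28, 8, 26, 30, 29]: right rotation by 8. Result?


Right rotate by 8: [25, 22, 12, 28, 8, 26, 30, 29, 2]


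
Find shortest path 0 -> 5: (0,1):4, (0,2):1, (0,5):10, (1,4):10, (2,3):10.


Dijkstra from 0:
Distances: {0: 0, 1: 4, 2: 1, 3: 11, 4: 14, 5: 10}
Shortest distance to 5 = 10, path = [0, 5]


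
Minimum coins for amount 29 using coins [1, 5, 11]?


dp[0]=0; dp[i]=1+min(dp[i-c] for c in coins)
...dp[24]=4, dp[25]=5, dp[26]=4, dp[27]=3, dp[28]=4, dp[29]=5
Minimum coins for 29 = 5


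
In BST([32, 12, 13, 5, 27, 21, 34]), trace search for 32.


BST root = 32
Search for 32: compare at each node
Path: [32]


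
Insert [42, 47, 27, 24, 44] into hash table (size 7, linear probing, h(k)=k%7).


Insertions: 42->slot 0; 47->slot 5; 27->slot 6; 24->slot 3; 44->slot 2
Table: [42, None, 44, 24, None, 47, 27]


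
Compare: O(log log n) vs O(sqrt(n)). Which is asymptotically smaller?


double-logarithmic grows slower than sublinear
O(log log n) is asymptotically smaller; O(sqrt(n)) grows faster


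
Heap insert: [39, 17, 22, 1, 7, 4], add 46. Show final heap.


Append 46: [39, 17, 22, 1, 7, 4, 46]
Bubble up: swap idx 6(46) with idx 2(22); swap idx 2(46) with idx 0(39)
Result: [46, 17, 39, 1, 7, 4, 22]


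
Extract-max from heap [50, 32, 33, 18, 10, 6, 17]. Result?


Max = 50
Replace root with last, heapify down
Resulting heap: [33, 32, 17, 18, 10, 6]


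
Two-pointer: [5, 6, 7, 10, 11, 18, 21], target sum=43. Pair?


Two pointers: lo=0, hi=6
No pair sums to 43


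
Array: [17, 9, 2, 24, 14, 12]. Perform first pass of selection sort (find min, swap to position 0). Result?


After one pass: [2, 9, 17, 24, 14, 12]


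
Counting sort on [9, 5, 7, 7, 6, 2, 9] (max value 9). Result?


Count array: [0, 0, 1, 0, 0, 1, 1, 2, 0, 2]
Reconstruct: [2, 5, 6, 7, 7, 9, 9]


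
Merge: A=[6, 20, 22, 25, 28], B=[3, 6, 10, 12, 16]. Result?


Compare heads, take smaller each step.
Merged: [3, 6, 6, 10, 12, 16, 20, 22, 25, 28]


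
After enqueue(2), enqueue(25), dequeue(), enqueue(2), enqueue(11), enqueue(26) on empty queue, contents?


enqueue(2) -> [2]
enqueue(25) -> [2, 25]
dequeue() returns 2 -> [25]
enqueue(2) -> [25, 2]
enqueue(11) -> [25, 2, 11]
enqueue(26) -> [25, 2, 11, 26]
Final queue (front to back): [25, 2, 11, 26]


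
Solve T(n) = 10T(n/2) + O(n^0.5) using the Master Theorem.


a=10, b=2, c=0.5. log_2(10)=3.322 > c=0.5. Case 1: O(n^log_b(a)) = O(n^3.322)
Complexity: O(n^3.322)


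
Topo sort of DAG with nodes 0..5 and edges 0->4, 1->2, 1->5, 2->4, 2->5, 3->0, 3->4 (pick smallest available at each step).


Kahn's algorithm, process smallest node first
Order: [1, 2, 3, 0, 4, 5]


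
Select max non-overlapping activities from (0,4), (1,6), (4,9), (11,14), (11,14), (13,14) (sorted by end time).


Greedy: pick earliest-ending, then skip overlaps.
Selected (3 activities): [(0, 4), (4, 9), (11, 14)]


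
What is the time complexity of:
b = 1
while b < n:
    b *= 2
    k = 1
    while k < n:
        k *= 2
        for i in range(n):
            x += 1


Per nesting level: O(log n) * O(log n) * O(n) = O(n (log n)^2)
Complexity: O(n (log n)^2)


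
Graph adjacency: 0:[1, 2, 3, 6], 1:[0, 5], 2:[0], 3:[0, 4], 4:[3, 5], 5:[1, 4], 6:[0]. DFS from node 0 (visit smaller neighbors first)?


DFS stack-based: start with [0]
Visit order: [0, 1, 5, 4, 3, 2, 6]


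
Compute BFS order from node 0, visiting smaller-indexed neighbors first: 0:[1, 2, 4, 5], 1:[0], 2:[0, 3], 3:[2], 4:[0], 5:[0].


BFS queue: start with [0]
Visit order: [0, 1, 2, 4, 5, 3]


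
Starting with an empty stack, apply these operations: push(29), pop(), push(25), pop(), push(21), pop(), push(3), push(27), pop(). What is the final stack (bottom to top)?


push(29) -> [29]
pop() returns 29 -> []
push(25) -> [25]
pop() returns 25 -> []
push(21) -> [21]
pop() returns 21 -> []
push(3) -> [3]
push(27) -> [3, 27]
pop() returns 27 -> [3]
Final stack (bottom to top): [3]


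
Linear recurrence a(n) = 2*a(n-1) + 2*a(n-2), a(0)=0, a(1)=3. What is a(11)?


Build bottom-up:
...a(9)=7344, a(10)=20064, a(11)=2*20064+2*7344=54816


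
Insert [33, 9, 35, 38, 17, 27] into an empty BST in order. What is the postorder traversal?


Root = 33; build tree by BST insertion.
Postorder traversal: [27, 17, 9, 38, 35, 33]


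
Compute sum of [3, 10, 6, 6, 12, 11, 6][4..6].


Prefix sums: [0, 3, 13, 19, 25, 37, 48, 54]
Sum[4..6] = prefix[7] - prefix[4] = 54 - 25 = 29


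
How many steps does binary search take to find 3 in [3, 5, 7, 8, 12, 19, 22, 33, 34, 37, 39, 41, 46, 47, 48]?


Search for 3:
[0,14] mid=7 arr[7]=33
[0,6] mid=3 arr[3]=8
[0,2] mid=1 arr[1]=5
[0,0] mid=0 arr[0]=3
Total: 4 comparisons


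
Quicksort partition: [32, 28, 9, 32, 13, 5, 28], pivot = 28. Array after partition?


Elements <= 28 go left of pivot.
Result: [28, 9, 13, 5, 28, 32, 32], pivot at index 4


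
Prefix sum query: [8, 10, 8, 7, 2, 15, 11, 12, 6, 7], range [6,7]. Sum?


Prefix sums: [0, 8, 18, 26, 33, 35, 50, 61, 73, 79, 86]
Sum[6..7] = prefix[8] - prefix[6] = 73 - 50 = 23


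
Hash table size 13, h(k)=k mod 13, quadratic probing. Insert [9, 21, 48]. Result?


Insertions: 9->slot 9; 21->slot 8; 48->slot 10
Table: [None, None, None, None, None, None, None, None, 21, 9, 48, None, None]


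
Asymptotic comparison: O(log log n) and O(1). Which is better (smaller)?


constant grows slower than double-logarithmic
O(1) is asymptotically smaller; O(log log n) grows faster


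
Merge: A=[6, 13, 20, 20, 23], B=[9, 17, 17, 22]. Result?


Compare heads, take smaller each step.
Merged: [6, 9, 13, 17, 17, 20, 20, 22, 23]


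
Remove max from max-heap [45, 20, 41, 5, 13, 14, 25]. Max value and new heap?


Max = 45
Replace root with last, heapify down
Resulting heap: [41, 20, 25, 5, 13, 14]


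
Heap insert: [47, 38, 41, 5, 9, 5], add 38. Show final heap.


Append 38: [47, 38, 41, 5, 9, 5, 38]
Bubble up: no swaps needed
Result: [47, 38, 41, 5, 9, 5, 38]


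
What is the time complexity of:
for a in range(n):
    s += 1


Per nesting level: O(n) = O(n)
Complexity: O(n)


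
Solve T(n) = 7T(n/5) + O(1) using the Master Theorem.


a=7, b=5, c=0. log_5(7)=1.209 > c=0. Case 1: O(n^log_b(a)) = O(n^1.209)
Complexity: O(n^1.209)


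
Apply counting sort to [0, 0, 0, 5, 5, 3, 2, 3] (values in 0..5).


Count array: [3, 0, 1, 2, 0, 2]
Reconstruct: [0, 0, 0, 2, 3, 3, 5, 5]


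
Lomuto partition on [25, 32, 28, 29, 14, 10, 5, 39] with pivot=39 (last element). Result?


Elements <= 39 go left of pivot.
Result: [25, 32, 28, 29, 14, 10, 5, 39], pivot at index 7


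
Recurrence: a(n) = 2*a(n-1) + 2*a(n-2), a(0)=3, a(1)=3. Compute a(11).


Build bottom-up:
...a(9)=12720, a(10)=34752, a(11)=2*34752+2*12720=94944


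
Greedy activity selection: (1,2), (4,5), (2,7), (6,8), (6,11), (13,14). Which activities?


Greedy: pick earliest-ending, then skip overlaps.
Selected (4 activities): [(1, 2), (4, 5), (6, 8), (13, 14)]


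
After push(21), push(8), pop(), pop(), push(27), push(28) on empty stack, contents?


push(21) -> [21]
push(8) -> [21, 8]
pop() returns 8 -> [21]
pop() returns 21 -> []
push(27) -> [27]
push(28) -> [27, 28]
Final stack (bottom to top): [27, 28]


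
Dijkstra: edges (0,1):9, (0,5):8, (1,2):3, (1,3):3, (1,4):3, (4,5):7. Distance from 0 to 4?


Dijkstra from 0:
Distances: {0: 0, 1: 9, 2: 12, 3: 12, 4: 12, 5: 8}
Shortest distance to 4 = 12, path = [0, 1, 4]


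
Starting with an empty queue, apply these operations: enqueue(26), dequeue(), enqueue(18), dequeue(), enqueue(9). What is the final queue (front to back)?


enqueue(26) -> [26]
dequeue() returns 26 -> []
enqueue(18) -> [18]
dequeue() returns 18 -> []
enqueue(9) -> [9]
Final queue (front to back): [9]


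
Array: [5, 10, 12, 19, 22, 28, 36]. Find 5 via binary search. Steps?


Search for 5:
[0,6] mid=3 arr[3]=19
[0,2] mid=1 arr[1]=10
[0,0] mid=0 arr[0]=5
Total: 3 comparisons


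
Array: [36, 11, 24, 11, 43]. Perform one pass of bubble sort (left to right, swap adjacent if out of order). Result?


After one pass: [11, 24, 11, 36, 43]


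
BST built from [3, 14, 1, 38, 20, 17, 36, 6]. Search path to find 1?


BST root = 3
Search for 1: compare at each node
Path: [3, 1]


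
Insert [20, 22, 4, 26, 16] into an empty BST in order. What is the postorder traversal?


Root = 20; build tree by BST insertion.
Postorder traversal: [16, 4, 26, 22, 20]


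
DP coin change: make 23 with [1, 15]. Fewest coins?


dp[0]=0; dp[i]=1+min(dp[i-c] for c in coins)
...dp[18]=4, dp[19]=5, dp[20]=6, dp[21]=7, dp[22]=8, dp[23]=9
Minimum coins for 23 = 9


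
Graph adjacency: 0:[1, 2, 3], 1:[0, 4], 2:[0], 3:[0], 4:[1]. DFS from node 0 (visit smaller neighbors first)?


DFS stack-based: start with [0]
Visit order: [0, 1, 4, 2, 3]


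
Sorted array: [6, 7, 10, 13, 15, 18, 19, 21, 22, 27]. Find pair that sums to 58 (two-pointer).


Two pointers: lo=0, hi=9
No pair sums to 58


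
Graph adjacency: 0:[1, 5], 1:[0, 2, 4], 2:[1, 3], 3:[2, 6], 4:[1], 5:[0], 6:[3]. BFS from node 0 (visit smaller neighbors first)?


BFS queue: start with [0]
Visit order: [0, 1, 5, 2, 4, 3, 6]


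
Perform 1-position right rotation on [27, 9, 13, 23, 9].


Right rotate by 1: [9, 27, 9, 13, 23]


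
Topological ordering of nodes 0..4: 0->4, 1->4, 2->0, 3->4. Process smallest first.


Kahn's algorithm, process smallest node first
Order: [1, 2, 0, 3, 4]


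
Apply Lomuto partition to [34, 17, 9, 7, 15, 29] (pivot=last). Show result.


Elements <= 29 go left of pivot.
Result: [17, 9, 7, 15, 29, 34], pivot at index 4


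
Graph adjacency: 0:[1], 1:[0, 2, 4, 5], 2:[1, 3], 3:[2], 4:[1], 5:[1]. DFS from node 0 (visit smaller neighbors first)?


DFS stack-based: start with [0]
Visit order: [0, 1, 2, 3, 4, 5]


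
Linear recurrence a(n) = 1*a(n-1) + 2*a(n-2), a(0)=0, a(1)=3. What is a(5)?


Build bottom-up:
...a(3)=9, a(4)=15, a(5)=1*15+2*9=33


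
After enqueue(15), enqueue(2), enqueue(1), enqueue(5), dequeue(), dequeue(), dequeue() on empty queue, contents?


enqueue(15) -> [15]
enqueue(2) -> [15, 2]
enqueue(1) -> [15, 2, 1]
enqueue(5) -> [15, 2, 1, 5]
dequeue() returns 15 -> [2, 1, 5]
dequeue() returns 2 -> [1, 5]
dequeue() returns 1 -> [5]
Final queue (front to back): [5]


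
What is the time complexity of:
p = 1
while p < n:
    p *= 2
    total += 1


Per nesting level: O(log n) = O(log n)
Complexity: O(log n)


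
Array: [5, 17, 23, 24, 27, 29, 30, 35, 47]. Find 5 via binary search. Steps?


Search for 5:
[0,8] mid=4 arr[4]=27
[0,3] mid=1 arr[1]=17
[0,0] mid=0 arr[0]=5
Total: 3 comparisons


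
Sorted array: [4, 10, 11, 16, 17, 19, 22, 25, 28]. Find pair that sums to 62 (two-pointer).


Two pointers: lo=0, hi=8
No pair sums to 62


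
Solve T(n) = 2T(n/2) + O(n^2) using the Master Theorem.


a=2, b=2, c=2. log_2(2)=1 < c=2. Case 3: O(n^c) = O(n^2)
Complexity: O(n^2)


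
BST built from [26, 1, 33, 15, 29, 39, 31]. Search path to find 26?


BST root = 26
Search for 26: compare at each node
Path: [26]


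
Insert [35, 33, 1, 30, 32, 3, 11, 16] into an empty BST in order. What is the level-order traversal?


Root = 35; build tree by BST insertion.
Level-Order traversal: [35, 33, 1, 30, 3, 32, 11, 16]


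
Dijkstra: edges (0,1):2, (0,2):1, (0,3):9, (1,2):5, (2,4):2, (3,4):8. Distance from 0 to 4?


Dijkstra from 0:
Distances: {0: 0, 1: 2, 2: 1, 3: 9, 4: 3}
Shortest distance to 4 = 3, path = [0, 2, 4]


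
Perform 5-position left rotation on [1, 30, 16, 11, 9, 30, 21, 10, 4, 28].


Left rotate by 5: [30, 21, 10, 4, 28, 1, 30, 16, 11, 9]


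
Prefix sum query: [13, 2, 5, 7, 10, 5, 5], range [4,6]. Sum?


Prefix sums: [0, 13, 15, 20, 27, 37, 42, 47]
Sum[4..6] = prefix[7] - prefix[4] = 47 - 27 = 20


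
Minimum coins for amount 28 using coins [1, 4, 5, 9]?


dp[0]=0; dp[i]=1+min(dp[i-c] for c in coins)
...dp[23]=3, dp[24]=4, dp[25]=5, dp[26]=4, dp[27]=3, dp[28]=4
Minimum coins for 28 = 4


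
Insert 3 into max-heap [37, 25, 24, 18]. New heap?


Append 3: [37, 25, 24, 18, 3]
Bubble up: no swaps needed
Result: [37, 25, 24, 18, 3]


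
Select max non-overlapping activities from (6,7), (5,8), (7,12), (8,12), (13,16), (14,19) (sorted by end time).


Greedy: pick earliest-ending, then skip overlaps.
Selected (3 activities): [(6, 7), (7, 12), (13, 16)]


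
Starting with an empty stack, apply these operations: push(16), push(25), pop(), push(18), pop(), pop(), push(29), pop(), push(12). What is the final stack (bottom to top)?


push(16) -> [16]
push(25) -> [16, 25]
pop() returns 25 -> [16]
push(18) -> [16, 18]
pop() returns 18 -> [16]
pop() returns 16 -> []
push(29) -> [29]
pop() returns 29 -> []
push(12) -> [12]
Final stack (bottom to top): [12]


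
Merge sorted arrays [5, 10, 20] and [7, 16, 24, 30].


Compare heads, take smaller each step.
Merged: [5, 7, 10, 16, 20, 24, 30]


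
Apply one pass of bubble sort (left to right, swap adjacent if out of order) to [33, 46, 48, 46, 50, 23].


After one pass: [33, 46, 46, 48, 23, 50]


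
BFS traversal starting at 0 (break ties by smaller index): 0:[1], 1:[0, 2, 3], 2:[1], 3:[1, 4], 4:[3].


BFS queue: start with [0]
Visit order: [0, 1, 2, 3, 4]


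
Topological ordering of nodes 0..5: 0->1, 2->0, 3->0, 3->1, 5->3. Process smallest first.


Kahn's algorithm, process smallest node first
Order: [2, 4, 5, 3, 0, 1]


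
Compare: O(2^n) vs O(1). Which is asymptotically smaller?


constant grows slower than exponential
O(1) is asymptotically smaller; O(2^n) grows faster


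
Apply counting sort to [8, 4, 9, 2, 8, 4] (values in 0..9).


Count array: [0, 0, 1, 0, 2, 0, 0, 0, 2, 1]
Reconstruct: [2, 4, 4, 8, 8, 9]


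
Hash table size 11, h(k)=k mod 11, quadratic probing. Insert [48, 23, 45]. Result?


Insertions: 48->slot 4; 23->slot 1; 45->slot 2
Table: [None, 23, 45, None, 48, None, None, None, None, None, None]


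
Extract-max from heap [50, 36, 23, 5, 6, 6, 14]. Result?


Max = 50
Replace root with last, heapify down
Resulting heap: [36, 14, 23, 5, 6, 6]


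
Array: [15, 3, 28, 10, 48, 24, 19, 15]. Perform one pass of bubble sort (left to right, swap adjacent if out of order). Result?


After one pass: [3, 15, 10, 28, 24, 19, 15, 48]


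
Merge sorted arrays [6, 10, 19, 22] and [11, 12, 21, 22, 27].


Compare heads, take smaller each step.
Merged: [6, 10, 11, 12, 19, 21, 22, 22, 27]


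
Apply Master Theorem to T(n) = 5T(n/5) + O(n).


a=5, b=5, c=1. log_5(5)=1 = c=1. Case 2: O(n^c log n) = O(n log n)
Complexity: O(n log n)


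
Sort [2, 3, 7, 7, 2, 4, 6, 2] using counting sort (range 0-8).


Count array: [0, 0, 3, 1, 1, 0, 1, 2, 0]
Reconstruct: [2, 2, 2, 3, 4, 6, 7, 7]


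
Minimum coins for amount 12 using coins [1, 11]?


dp[0]=0; dp[i]=1+min(dp[i-c] for c in coins)
...dp[7]=7, dp[8]=8, dp[9]=9, dp[10]=10, dp[11]=1, dp[12]=2
Minimum coins for 12 = 2
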